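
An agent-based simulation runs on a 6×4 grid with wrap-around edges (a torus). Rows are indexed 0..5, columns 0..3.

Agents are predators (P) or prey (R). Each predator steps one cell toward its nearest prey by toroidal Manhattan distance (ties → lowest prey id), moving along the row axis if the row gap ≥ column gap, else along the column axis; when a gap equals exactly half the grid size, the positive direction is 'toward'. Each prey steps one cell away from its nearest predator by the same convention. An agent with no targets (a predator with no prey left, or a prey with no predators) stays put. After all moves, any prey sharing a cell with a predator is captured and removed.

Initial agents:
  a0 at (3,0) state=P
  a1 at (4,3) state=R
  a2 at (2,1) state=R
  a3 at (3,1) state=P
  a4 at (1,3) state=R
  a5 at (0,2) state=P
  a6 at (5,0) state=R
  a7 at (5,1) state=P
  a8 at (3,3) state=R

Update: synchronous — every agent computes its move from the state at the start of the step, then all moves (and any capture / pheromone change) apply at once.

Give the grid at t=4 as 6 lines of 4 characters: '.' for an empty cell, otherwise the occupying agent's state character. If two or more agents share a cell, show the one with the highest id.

t=1: a0@(3,3):P a1@(5,3):R a2@(1,1):R a3@(2,1):P a4@(2,3):R a5@(1,2):P a6@(5,3):R a7@(5,0):P a8@(3,2):R
t=2: a0@(2,3):P a1@(5,2):R a2@(0,1):R a3@(1,1):P a4@(1,3):R a5@(1,1):P a6@(5,2):R a7@(5,3):P a8@(3,1):R
t=3: a0@(1,3):P a1@(5,1):R a2@(5,1):R a3@(0,1):P a4@(0,3):R a5@(0,1):P a6@(5,1):R a7@(5,2):P a8@(4,1):R
t=4: a0@(0,3):P a1@(4,1):R a2@(4,1):R a3@(5,1):P a4@(5,3):R a5@(5,1):P a6@(4,1):R a7@(5,1):P a8@(3,1):R

...P
....
....
.R..
.R..
.P.R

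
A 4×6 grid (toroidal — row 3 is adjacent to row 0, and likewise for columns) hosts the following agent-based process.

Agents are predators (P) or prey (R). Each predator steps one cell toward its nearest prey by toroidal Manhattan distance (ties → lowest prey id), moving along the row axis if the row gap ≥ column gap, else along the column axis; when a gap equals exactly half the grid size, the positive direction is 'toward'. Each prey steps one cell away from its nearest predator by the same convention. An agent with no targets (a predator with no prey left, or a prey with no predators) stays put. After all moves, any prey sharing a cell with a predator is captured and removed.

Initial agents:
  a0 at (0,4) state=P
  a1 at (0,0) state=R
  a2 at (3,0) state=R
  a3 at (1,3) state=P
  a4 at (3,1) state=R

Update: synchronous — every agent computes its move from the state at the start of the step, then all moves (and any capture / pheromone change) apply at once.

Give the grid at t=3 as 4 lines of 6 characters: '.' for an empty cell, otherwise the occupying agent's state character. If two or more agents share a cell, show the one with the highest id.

.P.R..
R.....
.....P
...R..

t=1: a0@(0,5):P a1@(0,1):R a2@(3,1):R a3@(1,4):P a4@(3,0):R
t=2: a0@(0,0):P a1@(0,2):R a2@(3,2):R a3@(1,5):P a4@(2,0):R
t=3: a0@(0,1):P a1@(0,3):R a2@(3,3):R a3@(2,5):P a4@(1,0):R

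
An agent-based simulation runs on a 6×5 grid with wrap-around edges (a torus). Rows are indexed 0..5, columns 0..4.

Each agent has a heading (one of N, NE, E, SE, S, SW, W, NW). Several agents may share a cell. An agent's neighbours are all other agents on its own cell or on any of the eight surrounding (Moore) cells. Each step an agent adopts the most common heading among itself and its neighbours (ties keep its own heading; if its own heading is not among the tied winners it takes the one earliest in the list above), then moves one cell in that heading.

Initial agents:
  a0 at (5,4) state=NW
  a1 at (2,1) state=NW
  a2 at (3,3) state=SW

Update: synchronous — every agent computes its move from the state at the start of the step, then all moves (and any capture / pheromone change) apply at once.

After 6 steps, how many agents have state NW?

2

t=1: a0@(4,3):NW a1@(1,0):NW a2@(4,2):SW
t=2: a0@(3,2):NW a1@(0,4):NW a2@(5,1):SW
t=3: a0@(2,1):NW a1@(5,3):NW a2@(0,0):SW
t=4: a0@(1,0):NW a1@(4,2):NW a2@(1,4):SW
t=5: a0@(0,4):NW a1@(3,1):NW a2@(2,3):SW
t=6: a0@(5,3):NW a1@(2,0):NW a2@(3,2):SW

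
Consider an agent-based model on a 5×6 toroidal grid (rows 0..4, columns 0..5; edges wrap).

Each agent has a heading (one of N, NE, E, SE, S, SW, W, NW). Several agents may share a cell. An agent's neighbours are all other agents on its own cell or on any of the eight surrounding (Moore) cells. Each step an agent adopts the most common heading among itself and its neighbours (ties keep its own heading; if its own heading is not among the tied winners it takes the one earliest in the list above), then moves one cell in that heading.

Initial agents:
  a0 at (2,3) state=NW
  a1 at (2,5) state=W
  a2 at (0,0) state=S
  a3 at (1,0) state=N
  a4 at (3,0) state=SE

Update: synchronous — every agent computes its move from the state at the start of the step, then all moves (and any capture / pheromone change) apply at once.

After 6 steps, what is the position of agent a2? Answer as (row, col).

(1, 0)

t=1: a0@(1,2):NW a1@(2,4):W a2@(1,0):S a3@(0,0):N a4@(4,1):SE
t=2: a0@(0,1):NW a1@(2,3):W a2@(2,0):S a3@(4,0):N a4@(0,2):SE
t=3: a0@(4,0):NW a1@(2,2):W a2@(3,0):S a3@(3,0):N a4@(1,3):SE
t=4: a0@(3,5):NW a1@(2,1):W a2@(4,0):S a3@(2,0):N a4@(2,4):SE
t=5: a0@(2,4):NW a1@(2,0):W a2@(0,0):S a3@(1,0):N a4@(3,5):SE
t=6: a0@(1,3):NW a1@(2,5):W a2@(1,0):S a3@(0,0):N a4@(4,0):SE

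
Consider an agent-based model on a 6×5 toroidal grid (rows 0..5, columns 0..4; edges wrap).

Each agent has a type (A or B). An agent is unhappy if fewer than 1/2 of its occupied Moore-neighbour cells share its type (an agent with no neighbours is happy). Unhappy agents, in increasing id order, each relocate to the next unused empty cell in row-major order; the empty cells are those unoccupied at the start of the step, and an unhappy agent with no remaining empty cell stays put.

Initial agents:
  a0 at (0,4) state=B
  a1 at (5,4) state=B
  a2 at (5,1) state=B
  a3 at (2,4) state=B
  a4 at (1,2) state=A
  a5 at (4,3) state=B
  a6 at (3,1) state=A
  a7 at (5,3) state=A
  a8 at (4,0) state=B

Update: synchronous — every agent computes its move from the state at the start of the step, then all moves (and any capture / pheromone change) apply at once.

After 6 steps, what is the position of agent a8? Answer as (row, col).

(4, 0)

t=1: a0@(0,4):B a1@(5,4):B a2@(5,1):B a3@(2,4):B a4@(1,2):A a5@(4,3):B a6@(0,0):A a7@(0,1):A a8@(4,0):B
t=2: a0@(0,4):B a1@(5,4):B a2@(0,2):B a3@(2,4):B a4@(1,2):A a5@(4,3):B a6@(0,3):A a7@(0,1):A a8@(4,0):B
t=3: a0@(0,4):B a1@(5,4):B a2@(0,0):B a3@(2,4):B a4@(1,2):A a5@(4,3):B a6@(1,0):A a7@(0,1):A a8@(4,0):B
t=4: a0@(0,4):B a1@(5,4):B a2@(0,0):B a3@(0,2):B a4@(1,2):A a5@(4,3):B a6@(0,3):A a7@(0,1):A a8@(4,0):B
t=5: a0@(0,4):B a1@(5,4):B a2@(0,0):B a3@(1,0):B a4@(1,2):A a5@(4,3):B a6@(1,1):A a7@(1,3):A a8@(4,0):B
t=6: a0@(0,4):B a1@(5,4):B a2@(0,0):B a3@(1,0):B a4@(1,2):A a5@(4,3):B a6@(0,1):A a7@(1,3):A a8@(4,0):B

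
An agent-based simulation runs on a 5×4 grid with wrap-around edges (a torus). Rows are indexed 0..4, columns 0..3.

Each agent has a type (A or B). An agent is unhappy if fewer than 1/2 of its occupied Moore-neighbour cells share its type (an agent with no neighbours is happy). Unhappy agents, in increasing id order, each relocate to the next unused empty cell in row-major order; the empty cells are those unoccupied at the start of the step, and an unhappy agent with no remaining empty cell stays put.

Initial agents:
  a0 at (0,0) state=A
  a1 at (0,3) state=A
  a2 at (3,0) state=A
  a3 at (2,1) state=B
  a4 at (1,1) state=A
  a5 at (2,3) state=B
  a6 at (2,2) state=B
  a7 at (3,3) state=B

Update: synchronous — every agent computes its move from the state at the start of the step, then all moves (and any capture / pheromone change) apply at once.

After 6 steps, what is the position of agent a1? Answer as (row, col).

(0, 3)

t=1: a0@(0,0):A a1@(0,3):A a2@(0,1):A a3@(0,2):B a4@(1,0):A a5@(2,3):B a6@(2,2):B a7@(3,3):B
t=2: a0@(0,0):A a1@(0,3):A a2@(0,1):A a3@(1,1):B a4@(1,0):A a5@(2,3):B a6@(2,2):B a7@(3,3):B
t=3: a0@(0,0):A a1@(0,3):A a2@(0,1):A a3@(0,2):B a4@(1,0):A a5@(2,3):B a6@(2,2):B a7@(3,3):B
t=4: a0@(0,0):A a1@(0,3):A a2@(0,1):A a3@(1,1):B a4@(1,0):A a5@(2,3):B a6@(2,2):B a7@(3,3):B
t=5: a0@(0,0):A a1@(0,3):A a2@(0,1):A a3@(0,2):B a4@(1,0):A a5@(2,3):B a6@(2,2):B a7@(3,3):B
t=6: a0@(0,0):A a1@(0,3):A a2@(0,1):A a3@(1,1):B a4@(1,0):A a5@(2,3):B a6@(2,2):B a7@(3,3):B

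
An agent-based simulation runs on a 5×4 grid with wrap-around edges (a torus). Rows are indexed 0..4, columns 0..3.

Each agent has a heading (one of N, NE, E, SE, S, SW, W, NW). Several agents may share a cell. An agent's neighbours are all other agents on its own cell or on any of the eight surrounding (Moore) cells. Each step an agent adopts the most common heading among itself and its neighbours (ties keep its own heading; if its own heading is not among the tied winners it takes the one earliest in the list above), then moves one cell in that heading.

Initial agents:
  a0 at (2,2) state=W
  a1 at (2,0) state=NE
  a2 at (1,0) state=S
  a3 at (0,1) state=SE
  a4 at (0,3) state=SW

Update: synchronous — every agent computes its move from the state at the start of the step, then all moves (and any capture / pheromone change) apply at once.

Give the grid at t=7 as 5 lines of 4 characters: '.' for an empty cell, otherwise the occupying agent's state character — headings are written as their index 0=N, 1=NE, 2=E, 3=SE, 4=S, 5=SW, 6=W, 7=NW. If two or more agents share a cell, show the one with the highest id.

...1
....
5..6
4...
....

t=1: a0@(2,1):W a1@(1,1):NE a2@(2,0):S a3@(1,2):SE a4@(1,2):SW
t=2: a0@(2,0):W a1@(0,2):NE a2@(3,0):S a3@(2,3):SE a4@(2,1):SW
t=3: a0@(2,3):W a1@(4,3):NE a2@(4,0):S a3@(3,0):SE a4@(3,0):SW
t=4: a0@(2,2):W a1@(3,0):NE a2@(0,0):S a3@(4,1):SE a4@(4,3):SW
t=5: a0@(2,1):W a1@(2,1):NE a2@(1,0):S a3@(0,2):SE a4@(0,2):SW
t=6: a0@(2,0):W a1@(1,2):NE a2@(2,0):S a3@(1,3):SE a4@(1,1):SW
t=7: a0@(2,3):W a1@(0,3):NE a2@(3,0):S a3@(2,0):SE a4@(2,0):SW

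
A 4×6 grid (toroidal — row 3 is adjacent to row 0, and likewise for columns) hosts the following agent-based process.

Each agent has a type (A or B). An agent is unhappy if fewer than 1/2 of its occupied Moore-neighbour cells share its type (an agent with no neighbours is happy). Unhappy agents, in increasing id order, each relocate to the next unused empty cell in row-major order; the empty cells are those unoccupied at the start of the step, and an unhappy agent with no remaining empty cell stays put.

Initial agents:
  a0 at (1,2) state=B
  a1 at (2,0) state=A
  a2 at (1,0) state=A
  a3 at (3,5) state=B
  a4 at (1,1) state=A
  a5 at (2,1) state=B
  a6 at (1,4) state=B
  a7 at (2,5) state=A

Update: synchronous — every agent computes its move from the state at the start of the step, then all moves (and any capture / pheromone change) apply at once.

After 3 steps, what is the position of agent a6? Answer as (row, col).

t=1: a0@(1,2):B a1@(2,0):A a2@(1,0):A a3@(0,0):B a4@(1,1):A a5@(0,1):B a6@(0,2):B a7@(2,5):A
t=2: a0@(1,2):B a1@(2,0):A a2@(1,0):A a3@(0,3):B a4@(0,4):A a5@(0,1):B a6@(0,2):B a7@(2,5):A
t=3: a0@(1,2):B a1@(2,0):A a2@(1,0):A a3@(0,3):B a4@(0,0):A a5@(0,1):B a6@(0,2):B a7@(2,5):A

(0, 2)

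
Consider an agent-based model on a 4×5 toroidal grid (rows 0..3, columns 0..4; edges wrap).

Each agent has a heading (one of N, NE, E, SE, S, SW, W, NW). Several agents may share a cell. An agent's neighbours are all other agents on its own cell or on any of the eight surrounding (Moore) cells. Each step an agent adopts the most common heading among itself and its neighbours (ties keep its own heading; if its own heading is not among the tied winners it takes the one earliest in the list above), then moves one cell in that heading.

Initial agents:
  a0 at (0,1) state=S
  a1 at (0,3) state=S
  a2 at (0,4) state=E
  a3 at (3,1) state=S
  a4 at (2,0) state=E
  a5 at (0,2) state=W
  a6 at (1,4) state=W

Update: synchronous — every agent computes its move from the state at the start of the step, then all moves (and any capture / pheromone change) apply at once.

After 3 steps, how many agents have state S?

t=1: a0@(1,1):S a1@(0,2):W a2@(0,0):E a3@(0,1):S a4@(2,1):E a5@(1,2):S a6@(1,0):E
t=2: a0@(2,1):S a1@(1,2):S a2@(0,1):E a3@(1,1):S a4@(2,2):E a5@(2,2):S a6@(1,1):E
t=3: a0@(3,1):S a1@(2,2):S a2@(0,2):E a3@(2,1):S a4@(3,2):S a5@(3,2):S a6@(2,1):S

6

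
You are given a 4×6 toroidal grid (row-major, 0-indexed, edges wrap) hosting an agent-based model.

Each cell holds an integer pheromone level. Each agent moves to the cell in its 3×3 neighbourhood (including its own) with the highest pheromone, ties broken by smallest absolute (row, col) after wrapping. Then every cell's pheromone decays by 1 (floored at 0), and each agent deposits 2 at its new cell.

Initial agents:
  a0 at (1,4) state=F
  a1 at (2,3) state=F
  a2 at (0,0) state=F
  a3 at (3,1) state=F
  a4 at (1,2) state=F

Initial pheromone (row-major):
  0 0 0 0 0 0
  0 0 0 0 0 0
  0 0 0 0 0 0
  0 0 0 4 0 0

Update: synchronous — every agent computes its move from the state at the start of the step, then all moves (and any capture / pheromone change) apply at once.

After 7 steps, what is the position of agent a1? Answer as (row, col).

(3, 3)

t=1: a0@(0,3) a1@(3,3) a2@(0,0) a3@(0,0) a4@(0,1) | pheromone: 4 2 0 2 0 0 / 0 0 0 0 0 0 / 0 0 0 0 0 0 / 0 0 0 5 0 0
t=2: a0@(3,3) a1@(3,3) a2@(0,0) a3@(0,0) a4@(0,0) | pheromone: 9 1 0 1 0 0 / 0 0 0 0 0 0 / 0 0 0 0 0 0 / 0 0 0 8 0 0
t=3: a0@(3,3) a1@(3,3) a2@(0,0) a3@(0,0) a4@(0,0) | pheromone: 14 0 0 0 0 0 / 0 0 0 0 0 0 / 0 0 0 0 0 0 / 0 0 0 11 0 0
t=4: a0@(3,3) a1@(3,3) a2@(0,0) a3@(0,0) a4@(0,0) | pheromone: 19 0 0 0 0 0 / 0 0 0 0 0 0 / 0 0 0 0 0 0 / 0 0 0 14 0 0
t=5: a0@(3,3) a1@(3,3) a2@(0,0) a3@(0,0) a4@(0,0) | pheromone: 24 0 0 0 0 0 / 0 0 0 0 0 0 / 0 0 0 0 0 0 / 0 0 0 17 0 0
t=6: a0@(3,3) a1@(3,3) a2@(0,0) a3@(0,0) a4@(0,0) | pheromone: 29 0 0 0 0 0 / 0 0 0 0 0 0 / 0 0 0 0 0 0 / 0 0 0 20 0 0
t=7: a0@(3,3) a1@(3,3) a2@(0,0) a3@(0,0) a4@(0,0) | pheromone: 34 0 0 0 0 0 / 0 0 0 0 0 0 / 0 0 0 0 0 0 / 0 0 0 23 0 0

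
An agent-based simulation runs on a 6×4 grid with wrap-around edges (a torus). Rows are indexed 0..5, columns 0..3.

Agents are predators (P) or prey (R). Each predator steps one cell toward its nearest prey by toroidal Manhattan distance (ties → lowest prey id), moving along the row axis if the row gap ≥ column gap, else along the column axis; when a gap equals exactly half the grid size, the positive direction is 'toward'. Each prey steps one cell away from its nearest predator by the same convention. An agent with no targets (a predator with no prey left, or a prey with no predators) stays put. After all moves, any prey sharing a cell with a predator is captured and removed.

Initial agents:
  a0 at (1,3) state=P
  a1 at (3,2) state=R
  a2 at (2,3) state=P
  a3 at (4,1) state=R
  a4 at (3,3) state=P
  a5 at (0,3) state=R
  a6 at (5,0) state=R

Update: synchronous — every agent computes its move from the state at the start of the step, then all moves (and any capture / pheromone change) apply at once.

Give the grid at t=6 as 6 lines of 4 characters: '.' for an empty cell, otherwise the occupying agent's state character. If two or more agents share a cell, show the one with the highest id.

t=1: a0@(0,3):P a1@(3,1):R a2@(3,3):P a3@(4,0):R a4@(3,2):P a5@(5,3):R a6@(4,0):R
t=2: a0@(5,3):P a2@(3,0):P a3@(5,0):R a4@(3,1):P a5@(4,3):R a6@(5,0):R
t=3: a0@(5,0):P a2@(4,0):P a3@(5,1):R a4@(4,1):P a5@(3,3):R a6@(5,1):R
t=4: a0@(5,1):P a2@(5,0):P a3@(5,2):R a4@(5,1):P a5@(2,3):R a6@(5,2):R
t=5: a0@(5,2):P a2@(5,1):P a3@(5,3):R a4@(5,2):P a5@(1,3):R a6@(5,3):R
t=6: a0@(5,3):P a2@(5,2):P a3@(5,0):R a4@(5,3):P a5@(2,3):R a6@(5,0):R

....
....
...R
....
....
R.PP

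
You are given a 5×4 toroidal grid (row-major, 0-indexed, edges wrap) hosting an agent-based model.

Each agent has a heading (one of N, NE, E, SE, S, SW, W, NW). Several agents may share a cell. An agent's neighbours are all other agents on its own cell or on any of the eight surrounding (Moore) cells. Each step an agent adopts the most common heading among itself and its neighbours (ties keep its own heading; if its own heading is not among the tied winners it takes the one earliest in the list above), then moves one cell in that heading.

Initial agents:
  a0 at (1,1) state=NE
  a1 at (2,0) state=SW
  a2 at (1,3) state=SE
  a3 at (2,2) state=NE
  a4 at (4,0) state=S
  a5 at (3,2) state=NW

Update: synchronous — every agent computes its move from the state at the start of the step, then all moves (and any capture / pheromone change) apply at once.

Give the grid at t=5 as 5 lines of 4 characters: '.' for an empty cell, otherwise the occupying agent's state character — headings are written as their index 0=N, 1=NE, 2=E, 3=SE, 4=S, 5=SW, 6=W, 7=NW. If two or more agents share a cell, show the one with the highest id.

....
3.1.
...1
.7..
4...

t=1: a0@(0,2):NE a1@(3,3):SW a2@(2,0):SE a3@(1,3):NE a4@(0,0):S a5@(2,1):NW
t=2: a0@(4,3):NE a1@(4,2):SW a2@(3,1):SE a3@(0,0):NE a4@(1,0):S a5@(1,0):NW
t=3: a0@(3,0):NE a1@(0,1):SW a2@(4,2):SE a3@(4,1):NE a4@(2,0):S a5@(0,3):NW
t=4: a0@(2,1):NE a1@(1,0):SW a2@(0,3):SE a3@(3,2):NE a4@(3,0):S a5@(4,2):NW
t=5: a0@(1,2):NE a1@(2,3):SW a2@(1,0):SE a3@(2,3):NE a4@(4,0):S a5@(3,1):NW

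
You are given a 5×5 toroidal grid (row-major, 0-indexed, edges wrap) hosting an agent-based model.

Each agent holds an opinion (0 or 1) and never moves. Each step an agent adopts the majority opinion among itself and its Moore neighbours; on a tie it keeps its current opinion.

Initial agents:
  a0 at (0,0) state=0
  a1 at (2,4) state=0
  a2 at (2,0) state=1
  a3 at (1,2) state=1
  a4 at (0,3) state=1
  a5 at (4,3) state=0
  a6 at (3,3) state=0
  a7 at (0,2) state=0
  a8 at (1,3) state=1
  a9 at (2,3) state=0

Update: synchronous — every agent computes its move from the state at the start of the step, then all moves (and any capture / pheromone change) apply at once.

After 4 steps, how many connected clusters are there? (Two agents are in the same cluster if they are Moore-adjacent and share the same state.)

4

t=1: a0@(0,0):0 a1@(2,4):0 a2@(2,0):1 a3@(1,2):1 a4@(0,3):1 a5@(4,3):0 a6@(3,3):0 a7@(0,2):1 a8@(1,3):1 a9@(2,3):0
t=2: (unchanged — steady state)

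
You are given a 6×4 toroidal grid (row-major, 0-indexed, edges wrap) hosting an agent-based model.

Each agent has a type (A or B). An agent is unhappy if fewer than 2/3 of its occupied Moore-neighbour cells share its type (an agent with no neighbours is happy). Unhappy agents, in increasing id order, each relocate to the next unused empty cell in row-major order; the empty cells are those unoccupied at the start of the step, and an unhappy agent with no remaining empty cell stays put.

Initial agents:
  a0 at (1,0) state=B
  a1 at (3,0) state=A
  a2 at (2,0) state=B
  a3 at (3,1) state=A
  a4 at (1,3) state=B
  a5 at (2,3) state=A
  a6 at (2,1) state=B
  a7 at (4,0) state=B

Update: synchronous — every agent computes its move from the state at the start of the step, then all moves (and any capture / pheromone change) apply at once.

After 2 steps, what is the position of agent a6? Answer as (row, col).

t=1: a0@(1,0):B a1@(0,0):A a2@(0,1):B a3@(0,2):A a4@(1,3):B a5@(0,3):A a6@(1,1):B a7@(1,2):B
t=2: a0@(2,0):B a1@(2,1):A a2@(2,2):B a3@(2,3):A a4@(3,0):B a5@(3,1):A a6@(3,2):B a7@(3,3):B

(3, 2)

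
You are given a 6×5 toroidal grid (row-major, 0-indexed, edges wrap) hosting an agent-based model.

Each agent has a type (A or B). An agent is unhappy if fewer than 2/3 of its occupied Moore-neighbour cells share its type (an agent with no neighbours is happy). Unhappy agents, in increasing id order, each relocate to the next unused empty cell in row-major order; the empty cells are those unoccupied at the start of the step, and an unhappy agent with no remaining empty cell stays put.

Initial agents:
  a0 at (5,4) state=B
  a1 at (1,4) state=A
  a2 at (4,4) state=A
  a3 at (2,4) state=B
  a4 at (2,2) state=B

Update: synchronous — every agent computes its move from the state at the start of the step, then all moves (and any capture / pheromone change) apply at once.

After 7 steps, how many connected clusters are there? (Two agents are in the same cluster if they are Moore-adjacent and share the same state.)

3

t=1: a0@(0,0):B a1@(0,1):A a2@(0,2):A a3@(0,3):B a4@(2,2):B
t=2: a0@(0,4):B a1@(1,0):A a2@(1,1):A a3@(1,2):B a4@(2,2):B
t=3: a0@(0,0):B a1@(0,1):A a2@(0,2):A a3@(0,3):B a4@(1,3):B
t=4: a0@(0,4):B a1@(1,0):A a2@(1,1):A a3@(1,2):B a4@(1,4):B
t=5: a0@(0,0):B a1@(0,1):A a2@(0,2):A a3@(0,3):B a4@(1,3):B
t=6: a0@(0,4):B a1@(1,0):A a2@(1,1):A a3@(1,2):B a4@(1,4):B
t=7: a0@(0,0):B a1@(0,1):A a2@(0,2):A a3@(0,3):B a4@(1,3):B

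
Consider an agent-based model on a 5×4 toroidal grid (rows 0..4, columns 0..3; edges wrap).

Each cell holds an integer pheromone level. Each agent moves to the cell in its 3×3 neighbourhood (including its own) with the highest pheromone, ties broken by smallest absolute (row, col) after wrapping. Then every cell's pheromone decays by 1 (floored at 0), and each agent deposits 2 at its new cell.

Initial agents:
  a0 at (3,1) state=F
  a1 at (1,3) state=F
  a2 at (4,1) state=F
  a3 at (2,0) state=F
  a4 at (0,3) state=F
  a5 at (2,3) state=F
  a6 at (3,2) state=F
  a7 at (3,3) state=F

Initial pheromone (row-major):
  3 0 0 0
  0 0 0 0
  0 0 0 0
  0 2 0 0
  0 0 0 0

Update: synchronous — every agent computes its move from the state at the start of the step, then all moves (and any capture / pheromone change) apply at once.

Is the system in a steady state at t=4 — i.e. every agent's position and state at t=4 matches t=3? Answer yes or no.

yes

t=1: a0@(3,1) a1@(0,0) a2@(0,0) a3@(3,1) a4@(0,0) a5@(1,0) a6@(3,1) a7@(2,0) | pheromone: 8 0 0 0 / 2 0 0 0 / 2 0 0 0 / 0 7 0 0 / 0 0 0 0
t=2: a0@(3,1) a1@(0,0) a2@(0,0) a3@(3,1) a4@(0,0) a5@(0,0) a6@(3,1) a7@(3,1) | pheromone: 15 0 0 0 / 1 0 0 0 / 1 0 0 0 / 0 14 0 0 / 0 0 0 0
t=3: a0@(3,1) a1@(0,0) a2@(0,0) a3@(3,1) a4@(0,0) a5@(0,0) a6@(3,1) a7@(3,1) | pheromone: 22 0 0 0 / 0 0 0 0 / 0 0 0 0 / 0 21 0 0 / 0 0 0 0
t=4: a0@(3,1) a1@(0,0) a2@(0,0) a3@(3,1) a4@(0,0) a5@(0,0) a6@(3,1) a7@(3,1) | pheromone: 29 0 0 0 / 0 0 0 0 / 0 0 0 0 / 0 28 0 0 / 0 0 0 0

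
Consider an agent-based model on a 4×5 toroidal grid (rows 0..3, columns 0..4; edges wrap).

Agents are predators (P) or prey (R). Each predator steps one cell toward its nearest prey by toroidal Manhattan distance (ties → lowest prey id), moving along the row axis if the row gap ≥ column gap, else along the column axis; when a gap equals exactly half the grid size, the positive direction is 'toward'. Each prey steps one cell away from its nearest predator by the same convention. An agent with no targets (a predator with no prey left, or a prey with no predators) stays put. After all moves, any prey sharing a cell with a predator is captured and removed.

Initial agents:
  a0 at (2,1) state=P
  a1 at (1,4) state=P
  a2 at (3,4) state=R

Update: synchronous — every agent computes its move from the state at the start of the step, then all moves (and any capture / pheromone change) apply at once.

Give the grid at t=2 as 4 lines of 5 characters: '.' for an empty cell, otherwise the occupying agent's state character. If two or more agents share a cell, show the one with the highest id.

.....
.....
P...P
.....

t=1: a0@(2,0):P a1@(2,4):P
t=2: (unchanged — steady state)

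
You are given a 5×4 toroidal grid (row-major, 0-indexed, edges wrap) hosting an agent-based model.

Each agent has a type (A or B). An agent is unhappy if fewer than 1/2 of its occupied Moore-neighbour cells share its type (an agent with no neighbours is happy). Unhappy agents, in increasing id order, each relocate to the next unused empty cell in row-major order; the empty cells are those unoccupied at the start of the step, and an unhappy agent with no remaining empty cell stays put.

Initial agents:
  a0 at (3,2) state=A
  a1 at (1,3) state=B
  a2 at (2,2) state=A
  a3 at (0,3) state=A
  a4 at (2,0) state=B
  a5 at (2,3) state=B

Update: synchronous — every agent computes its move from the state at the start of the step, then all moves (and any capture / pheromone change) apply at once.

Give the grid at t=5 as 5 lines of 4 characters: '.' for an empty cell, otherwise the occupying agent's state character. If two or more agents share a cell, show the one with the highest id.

AAA.
...B
B..B
....
....

t=1: a0@(3,2):A a1@(1,3):B a2@(0,0):A a3@(0,1):A a4@(2,0):B a5@(2,3):B
t=2: a0@(0,2):A a1@(1,3):B a2@(0,0):A a3@(0,1):A a4@(2,0):B a5@(2,3):B
t=3: (unchanged — steady state)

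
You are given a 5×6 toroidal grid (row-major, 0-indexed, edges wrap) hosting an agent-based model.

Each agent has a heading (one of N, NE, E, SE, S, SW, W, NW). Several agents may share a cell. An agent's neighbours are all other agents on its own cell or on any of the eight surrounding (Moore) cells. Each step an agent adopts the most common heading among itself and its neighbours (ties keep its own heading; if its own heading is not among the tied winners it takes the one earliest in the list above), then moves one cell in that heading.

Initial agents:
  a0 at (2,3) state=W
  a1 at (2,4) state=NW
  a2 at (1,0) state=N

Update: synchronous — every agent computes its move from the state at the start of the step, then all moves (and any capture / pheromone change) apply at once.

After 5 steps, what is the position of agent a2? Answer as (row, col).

(1, 0)

t=1: a0@(2,2):W a1@(1,3):NW a2@(0,0):N
t=2: a0@(2,1):W a1@(0,2):NW a2@(4,0):N
t=3: a0@(2,0):W a1@(4,1):NW a2@(3,0):N
t=4: a0@(2,5):W a1@(3,0):NW a2@(2,0):N
t=5: a0@(2,4):W a1@(2,5):NW a2@(1,0):N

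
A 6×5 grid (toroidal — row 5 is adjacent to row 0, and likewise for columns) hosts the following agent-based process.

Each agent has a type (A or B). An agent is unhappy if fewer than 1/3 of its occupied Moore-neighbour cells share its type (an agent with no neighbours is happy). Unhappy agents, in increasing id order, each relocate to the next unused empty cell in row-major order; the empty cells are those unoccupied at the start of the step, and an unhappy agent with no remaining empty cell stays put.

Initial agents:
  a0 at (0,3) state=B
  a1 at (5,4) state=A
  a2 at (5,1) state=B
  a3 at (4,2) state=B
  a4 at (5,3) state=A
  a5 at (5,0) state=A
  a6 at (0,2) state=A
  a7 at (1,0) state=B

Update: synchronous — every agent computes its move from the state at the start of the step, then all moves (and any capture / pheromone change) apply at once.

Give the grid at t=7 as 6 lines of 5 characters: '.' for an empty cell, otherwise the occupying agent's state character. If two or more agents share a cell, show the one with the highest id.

B.A..
B....
.....
.....
..B..
AB.AA

t=1: a0@(0,0):B a1@(5,4):A a2@(5,1):B a3@(4,2):B a4@(5,3):A a5@(5,0):A a6@(0,2):A a7@(1,0):B
t=2: (unchanged — steady state)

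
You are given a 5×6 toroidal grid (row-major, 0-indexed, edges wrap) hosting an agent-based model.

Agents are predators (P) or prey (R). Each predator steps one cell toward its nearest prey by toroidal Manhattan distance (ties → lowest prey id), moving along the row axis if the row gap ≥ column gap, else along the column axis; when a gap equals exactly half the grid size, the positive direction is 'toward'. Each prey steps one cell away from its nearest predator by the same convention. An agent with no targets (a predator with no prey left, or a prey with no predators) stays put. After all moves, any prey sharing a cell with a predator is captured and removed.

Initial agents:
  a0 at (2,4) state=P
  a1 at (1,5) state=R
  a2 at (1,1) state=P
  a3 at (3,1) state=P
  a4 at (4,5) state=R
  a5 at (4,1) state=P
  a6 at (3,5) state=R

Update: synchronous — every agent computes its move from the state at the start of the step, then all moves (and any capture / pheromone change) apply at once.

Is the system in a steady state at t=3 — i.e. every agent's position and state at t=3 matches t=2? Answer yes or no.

no

t=1: a0@(1,4):P a1@(0,5):R a2@(1,0):P a3@(3,0):P a4@(4,4):R a5@(4,0):P a6@(4,5):R
t=2: a0@(0,4):P a2@(0,0):P a3@(4,0):P a4@(3,4):R a5@(4,5):P a6@(4,4):R
t=3: a0@(4,4):P a2@(0,5):P a3@(4,5):P a4@(2,4):R a5@(4,4):P a6@(3,4):R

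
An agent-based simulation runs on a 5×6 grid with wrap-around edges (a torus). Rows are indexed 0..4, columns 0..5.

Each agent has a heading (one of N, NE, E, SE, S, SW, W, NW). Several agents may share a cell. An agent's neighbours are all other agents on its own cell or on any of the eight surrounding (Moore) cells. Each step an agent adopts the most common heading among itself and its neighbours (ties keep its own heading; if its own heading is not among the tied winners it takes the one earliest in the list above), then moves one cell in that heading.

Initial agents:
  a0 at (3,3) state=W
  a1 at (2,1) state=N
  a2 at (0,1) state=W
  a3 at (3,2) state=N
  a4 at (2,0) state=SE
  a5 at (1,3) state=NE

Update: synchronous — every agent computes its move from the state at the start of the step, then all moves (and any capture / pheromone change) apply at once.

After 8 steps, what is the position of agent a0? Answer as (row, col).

(3, 1)

t=1: a0@(3,2):W a1@(1,1):N a2@(0,0):W a3@(2,2):N a4@(3,1):SE a5@(0,4):NE
t=2: a0@(3,1):W a1@(0,1):N a2@(0,5):W a3@(1,2):N a4@(4,2):SE a5@(4,5):NE
t=3: a0@(3,0):W a1@(4,1):N a2@(0,4):W a3@(0,2):N a4@(0,3):SE a5@(3,0):NE
t=4: a0@(3,5):W a1@(3,1):N a2@(0,3):W a3@(4,2):N a4@(1,4):SE a5@(2,1):NE
t=5: a0@(3,4):W a1@(2,1):N a2@(0,2):W a3@(3,2):N a4@(2,5):SE a5@(1,2):NE
t=6: a0@(3,3):W a1@(1,1):N a2@(0,1):W a3@(2,2):N a4@(3,0):SE a5@(0,3):NE
t=7: a0@(3,2):W a1@(0,1):N a2@(0,0):W a3@(1,2):N a4@(4,1):SE a5@(4,4):NE
t=8: a0@(3,1):W a1@(4,1):N a2@(0,5):W a3@(0,2):N a4@(4,0):W a5@(3,5):NE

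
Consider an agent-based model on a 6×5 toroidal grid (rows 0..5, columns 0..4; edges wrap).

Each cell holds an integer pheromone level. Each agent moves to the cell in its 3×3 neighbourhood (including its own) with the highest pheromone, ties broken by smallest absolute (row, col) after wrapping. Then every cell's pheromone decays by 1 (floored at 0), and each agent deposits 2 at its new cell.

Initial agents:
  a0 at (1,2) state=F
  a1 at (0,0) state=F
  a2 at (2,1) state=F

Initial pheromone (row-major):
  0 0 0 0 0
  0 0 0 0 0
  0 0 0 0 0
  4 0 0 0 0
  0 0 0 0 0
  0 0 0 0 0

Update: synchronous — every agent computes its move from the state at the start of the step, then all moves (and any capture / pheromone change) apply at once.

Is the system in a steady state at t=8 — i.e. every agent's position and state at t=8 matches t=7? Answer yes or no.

yes

t=1: a0@(0,1) a1@(0,0) a2@(3,0) | pheromone: 2 2 0 0 0 / 0 0 0 0 0 / 0 0 0 0 0 / 5 0 0 0 0 / 0 0 0 0 0 / 0 0 0 0 0
t=2: a0@(0,0) a1@(0,0) a2@(3,0) | pheromone: 5 1 0 0 0 / 0 0 0 0 0 / 0 0 0 0 0 / 6 0 0 0 0 / 0 0 0 0 0 / 0 0 0 0 0
t=3: a0@(0,0) a1@(0,0) a2@(3,0) | pheromone: 8 0 0 0 0 / 0 0 0 0 0 / 0 0 0 0 0 / 7 0 0 0 0 / 0 0 0 0 0 / 0 0 0 0 0
t=4: a0@(0,0) a1@(0,0) a2@(3,0) | pheromone: 11 0 0 0 0 / 0 0 0 0 0 / 0 0 0 0 0 / 8 0 0 0 0 / 0 0 0 0 0 / 0 0 0 0 0
t=5: a0@(0,0) a1@(0,0) a2@(3,0) | pheromone: 14 0 0 0 0 / 0 0 0 0 0 / 0 0 0 0 0 / 9 0 0 0 0 / 0 0 0 0 0 / 0 0 0 0 0
t=6: a0@(0,0) a1@(0,0) a2@(3,0) | pheromone: 17 0 0 0 0 / 0 0 0 0 0 / 0 0 0 0 0 / 10 0 0 0 0 / 0 0 0 0 0 / 0 0 0 0 0
t=7: a0@(0,0) a1@(0,0) a2@(3,0) | pheromone: 20 0 0 0 0 / 0 0 0 0 0 / 0 0 0 0 0 / 11 0 0 0 0 / 0 0 0 0 0 / 0 0 0 0 0
t=8: a0@(0,0) a1@(0,0) a2@(3,0) | pheromone: 23 0 0 0 0 / 0 0 0 0 0 / 0 0 0 0 0 / 12 0 0 0 0 / 0 0 0 0 0 / 0 0 0 0 0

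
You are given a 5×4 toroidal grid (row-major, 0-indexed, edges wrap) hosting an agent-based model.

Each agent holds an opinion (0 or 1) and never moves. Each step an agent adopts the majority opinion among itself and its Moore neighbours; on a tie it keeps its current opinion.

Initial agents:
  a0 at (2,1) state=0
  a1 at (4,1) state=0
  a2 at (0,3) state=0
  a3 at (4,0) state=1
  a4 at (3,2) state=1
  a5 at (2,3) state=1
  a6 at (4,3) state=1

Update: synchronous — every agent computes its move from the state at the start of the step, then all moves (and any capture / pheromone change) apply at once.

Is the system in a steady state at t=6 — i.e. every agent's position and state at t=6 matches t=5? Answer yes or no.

t=1: a0@(2,1):0 a1@(4,1):1 a2@(0,3):1 a3@(4,0):1 a4@(3,2):1 a5@(2,3):1 a6@(4,3):1
t=2: (unchanged — steady state)

yes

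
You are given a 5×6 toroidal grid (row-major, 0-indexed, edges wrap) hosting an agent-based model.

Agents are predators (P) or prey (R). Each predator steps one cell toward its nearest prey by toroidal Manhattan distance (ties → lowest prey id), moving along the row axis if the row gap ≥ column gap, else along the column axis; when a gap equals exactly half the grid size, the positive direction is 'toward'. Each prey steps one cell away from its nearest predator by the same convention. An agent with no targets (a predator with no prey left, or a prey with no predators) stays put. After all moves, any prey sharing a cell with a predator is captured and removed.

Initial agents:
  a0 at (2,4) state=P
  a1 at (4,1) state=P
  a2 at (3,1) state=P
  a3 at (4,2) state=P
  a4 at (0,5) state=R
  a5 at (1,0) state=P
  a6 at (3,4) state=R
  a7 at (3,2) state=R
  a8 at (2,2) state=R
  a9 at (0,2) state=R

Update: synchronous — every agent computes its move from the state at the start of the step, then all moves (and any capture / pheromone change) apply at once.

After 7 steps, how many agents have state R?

t=1: a0@(3,4):P a1@(3,1):P a2@(3,2):P a3@(3,2):P a4@(4,5):R a5@(0,0):P a6@(4,4):R a7@(3,3):R a8@(2,1):R a9@(1,2):R
t=2: a0@(4,4):P a1@(2,1):P a2@(3,3):P a3@(3,3):P a4@(0,5):R a5@(4,0):P a6@(0,4):R a7@(3,2):R a8@(1,1):R a9@(0,2):R
t=3: a0@(0,4):P a1@(1,1):P a2@(3,2):P a3@(3,2):P a4@(1,5):R a5@(0,0):P a6@(1,4):R a7@(3,1):R a8@(0,1):R a9@(0,1):R
t=4: a0@(1,4):P a1@(0,1):P a2@(3,1):P a3@(3,1):P a4@(2,5):R a5@(0,1):P a6@(2,4):R a7@(3,0):R a8@(4,1):R a9@(4,1):R
t=5: a0@(2,4):P a1@(4,1):P a2@(3,0):P a3@(3,0):P a4@(3,5):R a5@(4,1):P a6@(3,4):R a7@(3,5):R a8@(3,1):R a9@(3,1):R
t=6: a0@(3,4):P a1@(3,1):P a2@(3,5):P a3@(3,5):P a5@(3,1):P a6@(4,4):R a8@(2,1):R a9@(2,1):R
t=7: a0@(4,4):P a1@(2,1):P a2@(4,5):P a3@(4,5):P a5@(2,1):P a6@(0,4):R a8@(1,1):R a9@(1,1):R

3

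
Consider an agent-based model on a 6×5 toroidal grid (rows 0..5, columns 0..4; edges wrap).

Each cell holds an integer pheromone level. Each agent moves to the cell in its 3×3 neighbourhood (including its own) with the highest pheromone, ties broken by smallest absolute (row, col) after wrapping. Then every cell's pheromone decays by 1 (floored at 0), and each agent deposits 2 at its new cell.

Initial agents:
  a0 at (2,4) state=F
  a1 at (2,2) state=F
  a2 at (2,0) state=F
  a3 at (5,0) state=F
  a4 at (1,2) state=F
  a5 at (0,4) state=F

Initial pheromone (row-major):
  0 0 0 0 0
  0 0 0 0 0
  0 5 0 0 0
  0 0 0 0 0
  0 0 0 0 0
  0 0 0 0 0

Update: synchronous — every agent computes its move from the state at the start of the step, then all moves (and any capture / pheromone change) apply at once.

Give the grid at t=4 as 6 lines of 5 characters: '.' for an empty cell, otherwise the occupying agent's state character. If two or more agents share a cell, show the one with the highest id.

F....
.....
.F...
.....
.....
.....

t=1: a0@(1,0) a1@(2,1) a2@(2,1) a3@(0,0) a4@(2,1) a5@(0,0) | pheromone: 4 0 0 0 0 / 2 0 0 0 0 / 0 10 0 0 0 / 0 0 0 0 0 / 0 0 0 0 0 / 0 0 0 0 0
t=2: a0@(2,1) a1@(2,1) a2@(2,1) a3@(0,0) a4@(2,1) a5@(0,0) | pheromone: 7 0 0 0 0 / 1 0 0 0 0 / 0 17 0 0 0 / 0 0 0 0 0 / 0 0 0 0 0 / 0 0 0 0 0
t=3: a0@(2,1) a1@(2,1) a2@(2,1) a3@(0,0) a4@(2,1) a5@(0,0) | pheromone: 10 0 0 0 0 / 0 0 0 0 0 / 0 24 0 0 0 / 0 0 0 0 0 / 0 0 0 0 0 / 0 0 0 0 0
t=4: a0@(2,1) a1@(2,1) a2@(2,1) a3@(0,0) a4@(2,1) a5@(0,0) | pheromone: 13 0 0 0 0 / 0 0 0 0 0 / 0 31 0 0 0 / 0 0 0 0 0 / 0 0 0 0 0 / 0 0 0 0 0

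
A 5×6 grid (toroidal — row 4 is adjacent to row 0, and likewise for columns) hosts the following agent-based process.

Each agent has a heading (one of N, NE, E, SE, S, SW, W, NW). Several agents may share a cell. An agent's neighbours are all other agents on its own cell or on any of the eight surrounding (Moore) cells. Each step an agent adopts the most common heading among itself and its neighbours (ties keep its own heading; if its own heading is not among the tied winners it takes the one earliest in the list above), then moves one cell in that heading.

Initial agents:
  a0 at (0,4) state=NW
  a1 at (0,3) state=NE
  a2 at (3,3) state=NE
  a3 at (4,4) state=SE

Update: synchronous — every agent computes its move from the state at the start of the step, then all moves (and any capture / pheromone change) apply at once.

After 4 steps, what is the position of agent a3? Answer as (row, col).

(0, 2)

t=1: a0@(4,3):NW a1@(4,4):NE a2@(2,4):NE a3@(3,5):NE
t=2: a0@(3,2):NW a1@(3,5):NE a2@(1,5):NE a3@(2,0):NE
t=3: a0@(2,1):NW a1@(2,0):NE a2@(0,0):NE a3@(1,1):NE
t=4: a0@(1,2):NE a1@(1,1):NE a2@(4,1):NE a3@(0,2):NE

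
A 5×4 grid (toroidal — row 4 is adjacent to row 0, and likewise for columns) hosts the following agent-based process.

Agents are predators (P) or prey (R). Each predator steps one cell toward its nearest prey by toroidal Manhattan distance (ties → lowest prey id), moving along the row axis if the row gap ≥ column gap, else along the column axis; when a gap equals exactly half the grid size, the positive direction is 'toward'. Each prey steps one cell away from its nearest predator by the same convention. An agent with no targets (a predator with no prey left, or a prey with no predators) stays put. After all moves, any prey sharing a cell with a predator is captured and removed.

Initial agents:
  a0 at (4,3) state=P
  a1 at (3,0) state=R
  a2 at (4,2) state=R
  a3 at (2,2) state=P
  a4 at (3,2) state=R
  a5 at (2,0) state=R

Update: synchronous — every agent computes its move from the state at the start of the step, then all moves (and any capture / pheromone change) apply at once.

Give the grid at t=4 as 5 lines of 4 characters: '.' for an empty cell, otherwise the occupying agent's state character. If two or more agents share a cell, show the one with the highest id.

t=1: a0@(4,2):P a1@(2,0):R a2@(4,1):R a3@(3,2):P a5@(2,3):R
t=2: a0@(4,1):P a1@(2,3):R a2@(4,0):R a3@(4,2):P a5@(1,3):R
t=3: a0@(4,0):P a1@(1,3):R a3@(4,3):P a5@(2,3):R
t=4: a0@(0,0):P a1@(2,3):R a3@(0,3):P a5@(1,3):R

P..P
...R
...R
....
....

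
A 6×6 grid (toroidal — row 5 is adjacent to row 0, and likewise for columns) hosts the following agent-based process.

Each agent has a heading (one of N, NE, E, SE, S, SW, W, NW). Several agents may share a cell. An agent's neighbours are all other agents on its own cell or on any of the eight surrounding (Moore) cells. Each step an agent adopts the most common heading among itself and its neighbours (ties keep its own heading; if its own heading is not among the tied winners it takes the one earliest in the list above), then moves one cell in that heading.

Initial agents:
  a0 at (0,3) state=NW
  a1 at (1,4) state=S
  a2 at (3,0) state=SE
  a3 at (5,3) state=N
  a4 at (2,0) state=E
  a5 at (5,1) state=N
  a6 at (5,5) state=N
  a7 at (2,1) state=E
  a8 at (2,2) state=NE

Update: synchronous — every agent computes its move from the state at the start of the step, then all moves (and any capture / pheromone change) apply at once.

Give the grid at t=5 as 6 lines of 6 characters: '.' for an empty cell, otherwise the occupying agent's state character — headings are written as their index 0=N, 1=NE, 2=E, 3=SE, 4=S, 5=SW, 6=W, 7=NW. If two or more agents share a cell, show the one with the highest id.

t=1: a0@(5,2):NW a1@(2,4):S a2@(3,1):E a3@(4,3):N a4@(2,1):E a5@(4,1):N a6@(4,5):N a7@(2,2):E a8@(1,3):NE
t=2: a0@(4,2):N a1@(3,4):S a2@(3,2):E a3@(3,3):N a4@(2,2):E a5@(3,1):N a6@(3,5):N a7@(2,3):E a8@(0,4):NE
t=3: a0@(3,2):N a1@(2,4):N a2@(3,3):E a3@(3,4):E a4@(2,3):E a5@(2,1):N a6@(2,5):N a7@(2,4):E a8@(5,5):NE
t=4: a0@(2,2):N a1@(2,5):E a2@(3,4):E a3@(3,5):E a4@(2,4):E a5@(1,1):N a6@(1,5):N a7@(2,5):E a8@(4,0):NE
t=5: a0@(1,2):N a1@(2,0):E a2@(3,5):E a3@(3,0):E a4@(2,5):E a5@(0,1):N a6@(1,0):E a7@(2,0):E a8@(3,1):NE

.0....
2.0...
2....2
21...2
......
......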